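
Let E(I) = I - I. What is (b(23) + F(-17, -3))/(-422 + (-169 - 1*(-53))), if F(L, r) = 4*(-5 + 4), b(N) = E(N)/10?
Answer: 2/269 ≈ 0.0074349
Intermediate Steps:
E(I) = 0
b(N) = 0 (b(N) = 0/10 = 0*(1/10) = 0)
F(L, r) = -4 (F(L, r) = 4*(-1) = -4)
(b(23) + F(-17, -3))/(-422 + (-169 - 1*(-53))) = (0 - 4)/(-422 + (-169 - 1*(-53))) = -4/(-422 + (-169 + 53)) = -4/(-422 - 116) = -4/(-538) = -4*(-1/538) = 2/269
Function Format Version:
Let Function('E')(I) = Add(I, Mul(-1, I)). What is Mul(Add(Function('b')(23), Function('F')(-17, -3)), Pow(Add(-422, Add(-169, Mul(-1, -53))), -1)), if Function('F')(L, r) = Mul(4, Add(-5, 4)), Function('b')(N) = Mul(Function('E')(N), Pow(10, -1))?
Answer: Rational(2, 269) ≈ 0.0074349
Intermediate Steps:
Function('E')(I) = 0
Function('b')(N) = 0 (Function('b')(N) = Mul(0, Pow(10, -1)) = Mul(0, Rational(1, 10)) = 0)
Function('F')(L, r) = -4 (Function('F')(L, r) = Mul(4, -1) = -4)
Mul(Add(Function('b')(23), Function('F')(-17, -3)), Pow(Add(-422, Add(-169, Mul(-1, -53))), -1)) = Mul(Add(0, -4), Pow(Add(-422, Add(-169, Mul(-1, -53))), -1)) = Mul(-4, Pow(Add(-422, Add(-169, 53)), -1)) = Mul(-4, Pow(Add(-422, -116), -1)) = Mul(-4, Pow(-538, -1)) = Mul(-4, Rational(-1, 538)) = Rational(2, 269)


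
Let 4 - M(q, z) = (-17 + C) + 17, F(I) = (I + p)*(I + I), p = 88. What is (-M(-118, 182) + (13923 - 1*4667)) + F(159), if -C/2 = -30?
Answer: 87858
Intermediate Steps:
C = 60 (C = -2*(-30) = 60)
F(I) = 2*I*(88 + I) (F(I) = (I + 88)*(I + I) = (88 + I)*(2*I) = 2*I*(88 + I))
M(q, z) = -56 (M(q, z) = 4 - ((-17 + 60) + 17) = 4 - (43 + 17) = 4 - 1*60 = 4 - 60 = -56)
(-M(-118, 182) + (13923 - 1*4667)) + F(159) = (-1*(-56) + (13923 - 1*4667)) + 2*159*(88 + 159) = (56 + (13923 - 4667)) + 2*159*247 = (56 + 9256) + 78546 = 9312 + 78546 = 87858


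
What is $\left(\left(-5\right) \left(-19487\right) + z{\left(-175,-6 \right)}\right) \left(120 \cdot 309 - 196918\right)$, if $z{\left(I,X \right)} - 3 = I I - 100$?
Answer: $-20453349994$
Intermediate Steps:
$z{\left(I,X \right)} = -97 + I^{2}$ ($z{\left(I,X \right)} = 3 + \left(I I - 100\right) = 3 + \left(I^{2} - 100\right) = 3 + \left(-100 + I^{2}\right) = -97 + I^{2}$)
$\left(\left(-5\right) \left(-19487\right) + z{\left(-175,-6 \right)}\right) \left(120 \cdot 309 - 196918\right) = \left(\left(-5\right) \left(-19487\right) - \left(97 - \left(-175\right)^{2}\right)\right) \left(120 \cdot 309 - 196918\right) = \left(97435 + \left(-97 + 30625\right)\right) \left(37080 - 196918\right) = \left(97435 + 30528\right) \left(-159838\right) = 127963 \left(-159838\right) = -20453349994$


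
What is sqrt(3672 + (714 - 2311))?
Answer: 5*sqrt(83) ≈ 45.552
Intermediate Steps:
sqrt(3672 + (714 - 2311)) = sqrt(3672 - 1597) = sqrt(2075) = 5*sqrt(83)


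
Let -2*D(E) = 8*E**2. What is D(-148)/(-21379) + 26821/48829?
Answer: 4851607823/1043915191 ≈ 4.6475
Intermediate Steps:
D(E) = -4*E**2
D(-148)/(-21379) + 26821/48829 = -4*(-148)**2/(-21379) + 26821/48829 = -4*21904*(-1/21379) + 26821*(1/48829) = -87616*(-1/21379) + 26821/48829 = 87616/21379 + 26821/48829 = 4851607823/1043915191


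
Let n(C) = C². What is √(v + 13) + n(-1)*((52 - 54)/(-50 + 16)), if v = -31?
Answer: 1/17 + 3*I*√2 ≈ 0.058824 + 4.2426*I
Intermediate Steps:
√(v + 13) + n(-1)*((52 - 54)/(-50 + 16)) = √(-31 + 13) + (-1)²*((52 - 54)/(-50 + 16)) = √(-18) + 1*(-2/(-34)) = 3*I*√2 + 1*(-2*(-1/34)) = 3*I*√2 + 1*(1/17) = 3*I*√2 + 1/17 = 1/17 + 3*I*√2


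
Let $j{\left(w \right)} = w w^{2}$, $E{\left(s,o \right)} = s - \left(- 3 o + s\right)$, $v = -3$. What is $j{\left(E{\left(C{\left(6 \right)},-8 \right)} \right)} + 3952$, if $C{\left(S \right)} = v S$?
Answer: $-9872$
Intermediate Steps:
$C{\left(S \right)} = - 3 S$
$E{\left(s,o \right)} = 3 o$ ($E{\left(s,o \right)} = s - \left(s - 3 o\right) = s + \left(- s + 3 o\right) = 3 o$)
$j{\left(w \right)} = w^{3}$
$j{\left(E{\left(C{\left(6 \right)},-8 \right)} \right)} + 3952 = \left(3 \left(-8\right)\right)^{3} + 3952 = \left(-24\right)^{3} + 3952 = -13824 + 3952 = -9872$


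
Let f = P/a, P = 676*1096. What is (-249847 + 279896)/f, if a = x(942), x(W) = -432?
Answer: -811323/46306 ≈ -17.521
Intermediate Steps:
P = 740896
a = -432
f = -46306/27 (f = 740896/(-432) = 740896*(-1/432) = -46306/27 ≈ -1715.0)
(-249847 + 279896)/f = (-249847 + 279896)/(-46306/27) = 30049*(-27/46306) = -811323/46306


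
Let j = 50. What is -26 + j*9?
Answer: 424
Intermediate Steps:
-26 + j*9 = -26 + 50*9 = -26 + 450 = 424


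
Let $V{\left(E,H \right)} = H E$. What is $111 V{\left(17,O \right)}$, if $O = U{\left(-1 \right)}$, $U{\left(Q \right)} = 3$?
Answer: $5661$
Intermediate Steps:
$O = 3$
$V{\left(E,H \right)} = E H$
$111 V{\left(17,O \right)} = 111 \cdot 17 \cdot 3 = 111 \cdot 51 = 5661$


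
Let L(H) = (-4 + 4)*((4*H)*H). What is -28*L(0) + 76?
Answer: 76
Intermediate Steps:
L(H) = 0 (L(H) = 0*(4*H**2) = 0)
-28*L(0) + 76 = -28*0 + 76 = 0 + 76 = 76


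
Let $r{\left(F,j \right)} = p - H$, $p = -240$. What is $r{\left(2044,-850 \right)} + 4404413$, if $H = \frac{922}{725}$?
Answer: $\frac{3193024503}{725} \approx 4.4042 \cdot 10^{6}$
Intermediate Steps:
$H = \frac{922}{725}$ ($H = 922 \cdot \frac{1}{725} = \frac{922}{725} \approx 1.2717$)
$r{\left(F,j \right)} = - \frac{174922}{725}$ ($r{\left(F,j \right)} = -240 - \frac{922}{725} = - \frac{174922}{725}$)
$r{\left(2044,-850 \right)} + 4404413 = - \frac{174922}{725} + 4404413 = \frac{3193024503}{725}$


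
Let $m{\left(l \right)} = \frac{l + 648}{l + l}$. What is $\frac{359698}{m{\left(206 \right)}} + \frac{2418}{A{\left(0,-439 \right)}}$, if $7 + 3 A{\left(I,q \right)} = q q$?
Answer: $\frac{2379947369015}{13714813} \approx 1.7353 \cdot 10^{5}$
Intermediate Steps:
$A{\left(I,q \right)} = - \frac{7}{3} + \frac{q^{2}}{3}$ ($A{\left(I,q \right)} = - \frac{7}{3} + \frac{q q}{3} = - \frac{7}{3} + \frac{q^{2}}{3}$)
$m{\left(l \right)} = \frac{648 + l}{2 l}$
$\frac{359698}{m{\left(206 \right)}} + \frac{2418}{A{\left(0,-439 \right)}} = \frac{359698}{\frac{1}{2} \cdot \frac{1}{206} \left(648 + 206\right)} + \frac{2418}{- \frac{7}{3} + \frac{\left(-439\right)^{2}}{3}} = \frac{359698}{\frac{1}{2} \cdot \frac{1}{206} \cdot 854} + \frac{2418}{- \frac{7}{3} + \frac{1}{3} \cdot 192721} = \frac{359698}{\frac{427}{206}} + \frac{2418}{- \frac{7}{3} + \frac{192721}{3}} = 359698 \cdot \frac{206}{427} + \frac{2418}{64238} = \frac{74097788}{427} + 2418 \cdot \frac{1}{64238} = \frac{74097788}{427} + \frac{1209}{32119} = \frac{2379947369015}{13714813}$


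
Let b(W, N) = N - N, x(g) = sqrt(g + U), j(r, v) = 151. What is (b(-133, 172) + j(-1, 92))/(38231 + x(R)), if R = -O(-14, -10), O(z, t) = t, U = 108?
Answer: 5772881/1461609243 - 151*sqrt(118)/1461609243 ≈ 0.0039486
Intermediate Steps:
R = 10 (R = -1*(-10) = 10)
x(g) = sqrt(108 + g) (x(g) = sqrt(g + 108) = sqrt(108 + g))
b(W, N) = 0
(b(-133, 172) + j(-1, 92))/(38231 + x(R)) = (0 + 151)/(38231 + sqrt(108 + 10)) = 151/(38231 + sqrt(118))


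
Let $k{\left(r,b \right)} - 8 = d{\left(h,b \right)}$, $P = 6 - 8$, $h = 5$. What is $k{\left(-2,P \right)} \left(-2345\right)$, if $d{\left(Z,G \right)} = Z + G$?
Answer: $-25795$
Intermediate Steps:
$P = -2$ ($P = 6 - 8 = -2$)
$d{\left(Z,G \right)} = G + Z$
$k{\left(r,b \right)} = 13 + b$ ($k{\left(r,b \right)} = 8 + \left(b + 5\right) = 8 + \left(5 + b\right) = 13 + b$)
$k{\left(-2,P \right)} \left(-2345\right) = \left(13 - 2\right) \left(-2345\right) = 11 \left(-2345\right) = -25795$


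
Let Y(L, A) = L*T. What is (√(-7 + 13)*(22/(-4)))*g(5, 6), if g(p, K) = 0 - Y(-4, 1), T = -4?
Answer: 88*√6 ≈ 215.56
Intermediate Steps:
Y(L, A) = -4*L (Y(L, A) = L*(-4) = -4*L)
g(p, K) = -16 (g(p, K) = 0 - (-4)*(-4) = 0 - 1*16 = 0 - 16 = -16)
(√(-7 + 13)*(22/(-4)))*g(5, 6) = (√(-7 + 13)*(22/(-4)))*(-16) = (√6*(22*(-¼)))*(-16) = (√6*(-11/2))*(-16) = -11*√6/2*(-16) = 88*√6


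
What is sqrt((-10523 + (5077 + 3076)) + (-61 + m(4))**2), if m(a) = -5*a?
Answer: sqrt(4191) ≈ 64.738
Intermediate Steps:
sqrt((-10523 + (5077 + 3076)) + (-61 + m(4))**2) = sqrt((-10523 + (5077 + 3076)) + (-61 - 5*4)**2) = sqrt((-10523 + 8153) + (-61 - 20)**2) = sqrt(-2370 + (-81)**2) = sqrt(-2370 + 6561) = sqrt(4191)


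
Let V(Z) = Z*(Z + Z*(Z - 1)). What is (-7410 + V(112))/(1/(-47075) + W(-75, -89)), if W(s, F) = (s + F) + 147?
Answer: -32894079925/400138 ≈ -82207.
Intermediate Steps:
V(Z) = Z*(Z + Z*(-1 + Z))
W(s, F) = 147 + F + s (W(s, F) = (F + s) + 147 = 147 + F + s)
(-7410 + V(112))/(1/(-47075) + W(-75, -89)) = (-7410 + 112³)/(1/(-47075) + (147 - 89 - 75)) = (-7410 + 1404928)/(-1/47075 - 17) = 1397518/(-800276/47075) = 1397518*(-47075/800276) = -32894079925/400138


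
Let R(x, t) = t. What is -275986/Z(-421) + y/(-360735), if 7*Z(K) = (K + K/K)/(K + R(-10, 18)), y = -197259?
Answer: -1337392849253/721470 ≈ -1.8537e+6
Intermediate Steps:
Z(K) = (1 + K)/(7*(18 + K)) (Z(K) = ((K + K/K)/(K + 18))/7 = ((K + 1)/(18 + K))/7 = ((1 + K)/(18 + K))/7 = (1 + K)/(7*(18 + K)))
-275986/Z(-421) + y/(-360735) = -275986*7*(18 - 421)/(1 - 421) - 197259/(-360735) = -275986/((⅐)*(-420)/(-403)) - 197259*(-1/360735) = -275986/((⅐)*(-1/403)*(-420)) + 65753/120245 = -275986/60/403 + 65753/120245 = -275986*403/60 + 65753/120245 = -55611179/30 + 65753/120245 = -1337392849253/721470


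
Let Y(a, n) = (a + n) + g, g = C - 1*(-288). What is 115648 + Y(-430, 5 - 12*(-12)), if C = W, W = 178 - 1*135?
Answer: 115698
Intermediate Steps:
W = 43 (W = 178 - 135 = 43)
C = 43
g = 331 (g = 43 - 1*(-288) = 43 + 288 = 331)
Y(a, n) = 331 + a + n (Y(a, n) = (a + n) + 331 = 331 + a + n)
115648 + Y(-430, 5 - 12*(-12)) = 115648 + (331 - 430 + (5 - 12*(-12))) = 115648 + (331 - 430 + (5 + 144)) = 115648 + (331 - 430 + 149) = 115648 + 50 = 115698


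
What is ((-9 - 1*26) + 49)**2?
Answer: 196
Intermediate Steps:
((-9 - 1*26) + 49)**2 = ((-9 - 26) + 49)**2 = (-35 + 49)**2 = 14**2 = 196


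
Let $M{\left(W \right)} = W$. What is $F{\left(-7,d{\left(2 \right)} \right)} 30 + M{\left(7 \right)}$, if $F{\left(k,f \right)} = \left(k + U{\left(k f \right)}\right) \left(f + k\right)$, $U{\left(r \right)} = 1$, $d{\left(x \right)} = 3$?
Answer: $727$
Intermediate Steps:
$F{\left(k,f \right)} = \left(1 + k\right) \left(f + k\right)$ ($F{\left(k,f \right)} = \left(k + 1\right) \left(f + k\right) = \left(1 + k\right) \left(f + k\right)$)
$F{\left(-7,d{\left(2 \right)} \right)} 30 + M{\left(7 \right)} = \left(3 - 7 + \left(-7\right)^{2} + 3 \left(-7\right)\right) 30 + 7 = \left(3 - 7 + 49 - 21\right) 30 + 7 = 24 \cdot 30 + 7 = 720 + 7 = 727$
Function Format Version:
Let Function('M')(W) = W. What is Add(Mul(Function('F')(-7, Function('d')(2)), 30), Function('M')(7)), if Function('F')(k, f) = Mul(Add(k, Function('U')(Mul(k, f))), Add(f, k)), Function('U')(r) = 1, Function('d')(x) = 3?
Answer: 727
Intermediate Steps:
Function('F')(k, f) = Mul(Add(1, k), Add(f, k)) (Function('F')(k, f) = Mul(Add(k, 1), Add(f, k)) = Mul(Add(1, k), Add(f, k)))
Add(Mul(Function('F')(-7, Function('d')(2)), 30), Function('M')(7)) = Add(Mul(Add(3, -7, Pow(-7, 2), Mul(3, -7)), 30), 7) = Add(Mul(Add(3, -7, 49, -21), 30), 7) = Add(Mul(24, 30), 7) = Add(720, 7) = 727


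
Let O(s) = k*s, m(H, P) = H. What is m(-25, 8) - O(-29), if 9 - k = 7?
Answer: 33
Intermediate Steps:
k = 2 (k = 9 - 1*7 = 9 - 7 = 2)
O(s) = 2*s
m(-25, 8) - O(-29) = -25 - 2*(-29) = -25 - 1*(-58) = -25 + 58 = 33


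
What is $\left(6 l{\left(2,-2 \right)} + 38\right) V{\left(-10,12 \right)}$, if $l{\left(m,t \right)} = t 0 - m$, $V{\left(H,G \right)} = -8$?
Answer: $-208$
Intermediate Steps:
$l{\left(m,t \right)} = - m$ ($l{\left(m,t \right)} = 0 - m = - m$)
$\left(6 l{\left(2,-2 \right)} + 38\right) V{\left(-10,12 \right)} = \left(6 \left(\left(-1\right) 2\right) + 38\right) \left(-8\right) = \left(6 \left(-2\right) + 38\right) \left(-8\right) = \left(-12 + 38\right) \left(-8\right) = 26 \left(-8\right) = -208$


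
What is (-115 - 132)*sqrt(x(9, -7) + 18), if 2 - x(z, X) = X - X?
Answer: -494*sqrt(5) ≈ -1104.6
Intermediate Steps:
x(z, X) = 2 (x(z, X) = 2 - (X - X) = 2 - 1*0 = 2 + 0 = 2)
(-115 - 132)*sqrt(x(9, -7) + 18) = (-115 - 132)*sqrt(2 + 18) = -494*sqrt(5)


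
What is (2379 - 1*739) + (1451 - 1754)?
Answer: 1337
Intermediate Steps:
(2379 - 1*739) + (1451 - 1754) = (2379 - 739) - 303 = 1640 - 303 = 1337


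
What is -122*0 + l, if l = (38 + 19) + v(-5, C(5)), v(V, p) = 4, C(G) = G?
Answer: 61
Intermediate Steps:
l = 61 (l = (38 + 19) + 4 = 57 + 4 = 61)
-122*0 + l = -122*0 + 61 = 0 + 61 = 61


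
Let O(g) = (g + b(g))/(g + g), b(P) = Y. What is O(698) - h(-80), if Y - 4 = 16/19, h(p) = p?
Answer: 1067637/13262 ≈ 80.503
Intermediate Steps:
Y = 92/19 (Y = 4 + 16/19 = 92/19 ≈ 4.8421)
b(P) = 92/19
O(g) = (92/19 + g)/(2*g) (O(g) = (g + 92/19)/(g + g) = (92/19 + g)/((2*g)) = (92/19 + g)*(1/(2*g)) = (92/19 + g)/(2*g))
O(698) - h(-80) = (1/38)*(92 + 19*698)/698 - 1*(-80) = (1/38)*(1/698)*(92 + 13262) + 80 = (1/38)*(1/698)*13354 + 80 = 6677/13262 + 80 = 1067637/13262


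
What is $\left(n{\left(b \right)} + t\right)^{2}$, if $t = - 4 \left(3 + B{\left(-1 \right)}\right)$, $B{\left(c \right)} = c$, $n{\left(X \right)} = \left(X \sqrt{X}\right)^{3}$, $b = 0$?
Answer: $64$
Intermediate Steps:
$n{\left(X \right)} = X^{\frac{9}{2}}$ ($n{\left(X \right)} = \left(X^{\frac{3}{2}}\right)^{3} = X^{\frac{9}{2}}$)
$t = -8$ ($t = - 4 \left(3 - 1\right) = \left(-4\right) 2 = -8$)
$\left(n{\left(b \right)} + t\right)^{2} = \left(0^{\frac{9}{2}} - 8\right)^{2} = \left(0 - 8\right)^{2} = \left(-8\right)^{2} = 64$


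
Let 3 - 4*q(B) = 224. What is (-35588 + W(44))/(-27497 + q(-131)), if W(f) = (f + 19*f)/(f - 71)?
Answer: 3847024/2975643 ≈ 1.2928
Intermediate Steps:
q(B) = -221/4 (q(B) = ¾ - ¼*224 = ¾ - 56 = -221/4)
W(f) = 20*f/(-71 + f) (W(f) = (20*f)/(-71 + f) = 20*f/(-71 + f))
(-35588 + W(44))/(-27497 + q(-131)) = (-35588 + 20*44/(-71 + 44))/(-27497 - 221/4) = (-35588 + 20*44/(-27))/(-110209/4) = (-35588 + 20*44*(-1/27))*(-4/110209) = (-35588 - 880/27)*(-4/110209) = -961756/27*(-4/110209) = 3847024/2975643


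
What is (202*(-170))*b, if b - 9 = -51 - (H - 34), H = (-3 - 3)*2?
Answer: -137360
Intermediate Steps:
H = -12 (H = -6*2 = -12)
b = 4 (b = 9 + (-51 - (-12 - 34)) = 9 + (-51 - 1*(-46)) = 9 + (-51 + 46) = 9 - 5 = 4)
(202*(-170))*b = (202*(-170))*4 = -34340*4 = -137360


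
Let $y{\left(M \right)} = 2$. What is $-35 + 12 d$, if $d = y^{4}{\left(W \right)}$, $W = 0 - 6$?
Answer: $157$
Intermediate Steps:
$W = -6$ ($W = 0 - 6 = -6$)
$d = 16$ ($d = 2^{4} = 16$)
$-35 + 12 d = -35 + 12 \cdot 16 = -35 + 192 = 157$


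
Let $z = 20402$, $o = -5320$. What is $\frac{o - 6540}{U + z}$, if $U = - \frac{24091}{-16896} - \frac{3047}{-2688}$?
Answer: $- \frac{1402705920}{2413288049} \approx -0.58124$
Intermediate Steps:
$U = \frac{302705}{118272}$ ($U = \left(-24091\right) \left(- \frac{1}{16896}\right) - - \frac{3047}{2688} = \frac{24091}{16896} + \frac{3047}{2688} = \frac{302705}{118272} \approx 2.5594$)
$\frac{o - 6540}{U + z} = \frac{-5320 - 6540}{\frac{302705}{118272} + 20402} = - \frac{11860}{\frac{2413288049}{118272}} = \left(-11860\right) \frac{118272}{2413288049} = - \frac{1402705920}{2413288049}$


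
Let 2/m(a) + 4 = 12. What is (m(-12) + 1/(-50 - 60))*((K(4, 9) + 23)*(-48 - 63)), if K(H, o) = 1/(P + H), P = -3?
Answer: -35298/55 ≈ -641.78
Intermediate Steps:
K(H, o) = 1/(-3 + H)
m(a) = ¼ (m(a) = 2/(-4 + 12) = 2/8 = 2*(⅛) = ¼)
(m(-12) + 1/(-50 - 60))*((K(4, 9) + 23)*(-48 - 63)) = (¼ + 1/(-50 - 60))*((1/(-3 + 4) + 23)*(-48 - 63)) = (¼ + 1/(-110))*((1/1 + 23)*(-111)) = (¼ - 1/110)*((1 + 23)*(-111)) = 53*(24*(-111))/220 = (53/220)*(-2664) = -35298/55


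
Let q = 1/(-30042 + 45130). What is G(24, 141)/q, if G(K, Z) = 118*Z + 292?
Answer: 255439840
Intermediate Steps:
G(K, Z) = 292 + 118*Z
q = 1/15088 ≈ 6.6278e-5
G(24, 141)/q = (292 + 118*141)/(1/15088) = (292 + 16638)*15088 = 16930*15088 = 255439840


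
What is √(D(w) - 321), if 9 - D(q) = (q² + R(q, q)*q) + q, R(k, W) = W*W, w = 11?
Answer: 5*I*√71 ≈ 42.131*I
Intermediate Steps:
R(k, W) = W²
D(q) = 9 - q - q² - q³ (D(q) = 9 - ((q² + q²*q) + q) = 9 - ((q² + q³) + q) = 9 - (q + q² + q³) = 9 + (-q - q² - q³) = 9 - q - q² - q³)
√(D(w) - 321) = √((9 - 1*11 - 1*11² - 1*11³) - 321) = √((9 - 11 - 1*121 - 1*1331) - 321) = √((9 - 11 - 121 - 1331) - 321) = √(-1454 - 321) = √(-1775) = 5*I*√71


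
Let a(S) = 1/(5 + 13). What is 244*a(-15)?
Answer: 122/9 ≈ 13.556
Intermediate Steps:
a(S) = 1/18
244*a(-15) = 244*(1/18) = 122/9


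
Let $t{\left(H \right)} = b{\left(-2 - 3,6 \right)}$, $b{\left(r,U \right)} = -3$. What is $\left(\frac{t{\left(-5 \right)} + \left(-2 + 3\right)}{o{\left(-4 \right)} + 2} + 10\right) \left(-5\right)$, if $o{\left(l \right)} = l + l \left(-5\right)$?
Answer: $- \frac{445}{9} \approx -49.444$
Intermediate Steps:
$t{\left(H \right)} = -3$
$o{\left(l \right)} = - 4 l$ ($o{\left(l \right)} = l - 5 l = - 4 l$)
$\left(\frac{t{\left(-5 \right)} + \left(-2 + 3\right)}{o{\left(-4 \right)} + 2} + 10\right) \left(-5\right) = \left(\frac{-3 + \left(-2 + 3\right)}{\left(-4\right) \left(-4\right) + 2} + 10\right) \left(-5\right) = \left(\frac{-3 + 1}{16 + 2} + 10\right) \left(-5\right) = \left(- \frac{2}{18} + 10\right) \left(-5\right) = \left(\left(-2\right) \frac{1}{18} + 10\right) \left(-5\right) = \left(- \frac{1}{9} + 10\right) \left(-5\right) = \frac{89}{9} \left(-5\right) = - \frac{445}{9}$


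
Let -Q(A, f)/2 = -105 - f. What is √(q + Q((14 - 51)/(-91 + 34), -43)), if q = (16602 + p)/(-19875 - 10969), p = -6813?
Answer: √29416439437/15422 ≈ 11.121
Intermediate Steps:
Q(A, f) = 210 + 2*f (Q(A, f) = -2*(-105 - f) = 210 + 2*f)
q = -9789/30844 (q = (16602 - 6813)/(-19875 - 10969) = 9789/(-30844) = 9789*(-1/30844) = -9789/30844 ≈ -0.31737)
√(q + Q((14 - 51)/(-91 + 34), -43)) = √(-9789/30844 + (210 + 2*(-43))) = √(-9789/30844 + (210 - 86)) = √(-9789/30844 + 124) = √(3814867/30844) = √29416439437/15422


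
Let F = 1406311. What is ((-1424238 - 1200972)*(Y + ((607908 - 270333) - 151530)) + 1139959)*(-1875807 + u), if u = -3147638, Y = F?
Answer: 20999345151516309445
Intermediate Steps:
Y = 1406311
((-1424238 - 1200972)*(Y + ((607908 - 270333) - 151530)) + 1139959)*(-1875807 + u) = ((-1424238 - 1200972)*(1406311 + ((607908 - 270333) - 151530)) + 1139959)*(-1875807 - 3147638) = (-2625210*(1406311 + (337575 - 151530)) + 1139959)*(-5023445) = (-2625210*(1406311 + 186045) + 1139959)*(-5023445) = (-2625210*1592356 + 1139959)*(-5023445) = (-4180268894760 + 1139959)*(-5023445) = -4180267754801*(-5023445) = 20999345151516309445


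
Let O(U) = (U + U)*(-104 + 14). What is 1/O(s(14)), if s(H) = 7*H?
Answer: -1/17640 ≈ -5.6689e-5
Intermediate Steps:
O(U) = -180*U (O(U) = (2*U)*(-90) = -180*U)
1/O(s(14)) = 1/(-1260*14) = 1/(-180*98) = 1/(-17640) = -1/17640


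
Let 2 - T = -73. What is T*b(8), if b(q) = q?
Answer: 600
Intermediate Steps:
T = 75 (T = 2 - 1*(-73) = 2 + 73 = 75)
T*b(8) = 75*8 = 600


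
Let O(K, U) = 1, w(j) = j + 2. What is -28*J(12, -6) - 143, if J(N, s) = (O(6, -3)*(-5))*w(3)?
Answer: 557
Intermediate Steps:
w(j) = 2 + j
J(N, s) = -25 (J(N, s) = (1*(-5))*(2 + 3) = -5*5 = -25)
-28*J(12, -6) - 143 = -28*(-25) - 143 = 700 - 143 = 557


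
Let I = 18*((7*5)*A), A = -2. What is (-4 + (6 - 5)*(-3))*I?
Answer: 8820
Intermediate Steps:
I = -1260 (I = 18*((7*5)*(-2)) = 18*(35*(-2)) = 18*(-70) = -1260)
(-4 + (6 - 5)*(-3))*I = (-4 + (6 - 5)*(-3))*(-1260) = (-4 + 1*(-3))*(-1260) = (-4 - 3)*(-1260) = -7*(-1260) = 8820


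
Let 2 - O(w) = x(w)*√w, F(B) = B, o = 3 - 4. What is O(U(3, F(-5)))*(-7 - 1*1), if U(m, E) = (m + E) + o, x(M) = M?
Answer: -16 - 24*I*√3 ≈ -16.0 - 41.569*I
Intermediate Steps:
o = -1
U(m, E) = -1 + E + m (U(m, E) = (m + E) - 1 = (E + m) - 1 = -1 + E + m)
O(w) = 2 - w^(3/2) (O(w) = 2 - w*√w = 2 - w^(3/2))
O(U(3, F(-5)))*(-7 - 1*1) = (2 - (-1 - 5 + 3)^(3/2))*(-7 - 1*1) = (2 - (-3)^(3/2))*(-7 - 1) = (2 - (-3)*I*√3)*(-8) = (2 + 3*I*√3)*(-8) = -16 - 24*I*√3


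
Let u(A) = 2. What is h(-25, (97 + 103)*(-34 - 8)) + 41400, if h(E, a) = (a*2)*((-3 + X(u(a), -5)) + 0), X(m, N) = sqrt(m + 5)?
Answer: 91800 - 16800*sqrt(7) ≈ 47351.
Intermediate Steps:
X(m, N) = sqrt(5 + m)
h(E, a) = 2*a*(-3 + sqrt(7)) (h(E, a) = (a*2)*((-3 + sqrt(5 + 2)) + 0) = (2*a)*((-3 + sqrt(7)) + 0) = (2*a)*(-3 + sqrt(7)) = 2*a*(-3 + sqrt(7)))
h(-25, (97 + 103)*(-34 - 8)) + 41400 = 2*((97 + 103)*(-34 - 8))*(-3 + sqrt(7)) + 41400 = 2*(200*(-42))*(-3 + sqrt(7)) + 41400 = 2*(-8400)*(-3 + sqrt(7)) + 41400 = (50400 - 16800*sqrt(7)) + 41400 = 91800 - 16800*sqrt(7)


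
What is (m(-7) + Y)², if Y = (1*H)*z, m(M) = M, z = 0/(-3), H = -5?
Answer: 49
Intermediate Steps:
z = 0 (z = 0*(-⅓) = 0)
Y = 0 (Y = (1*(-5))*0 = -5*0 = 0)
(m(-7) + Y)² = (-7 + 0)² = (-7)² = 49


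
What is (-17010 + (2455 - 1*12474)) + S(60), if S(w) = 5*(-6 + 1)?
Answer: -27054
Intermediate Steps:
S(w) = -25 (S(w) = 5*(-5) = -25)
(-17010 + (2455 - 1*12474)) + S(60) = (-17010 + (2455 - 1*12474)) - 25 = (-17010 + (2455 - 12474)) - 25 = (-17010 - 10019) - 25 = -27029 - 25 = -27054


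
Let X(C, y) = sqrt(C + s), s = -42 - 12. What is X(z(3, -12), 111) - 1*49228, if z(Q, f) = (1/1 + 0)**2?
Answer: -49228 + I*sqrt(53) ≈ -49228.0 + 7.2801*I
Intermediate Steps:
s = -54
z(Q, f) = 1 (z(Q, f) = (1 + 0)**2 = 1**2 = 1)
X(C, y) = sqrt(-54 + C) (X(C, y) = sqrt(C - 54) = sqrt(-54 + C))
X(z(3, -12), 111) - 1*49228 = sqrt(-54 + 1) - 1*49228 = sqrt(-53) - 49228 = I*sqrt(53) - 49228 = -49228 + I*sqrt(53)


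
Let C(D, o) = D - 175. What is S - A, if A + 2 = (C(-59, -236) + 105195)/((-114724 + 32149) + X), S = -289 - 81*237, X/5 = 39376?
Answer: -2227223581/114305 ≈ -19485.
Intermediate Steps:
X = 196880 (X = 5*39376 = 196880)
C(D, o) = -175 + D
S = -19486 (S = -289 - 19197 = -19486)
A = -123649/114305 (A = -2 + ((-175 - 59) + 105195)/((-114724 + 32149) + 196880) = -2 + (-234 + 105195)/(-82575 + 196880) = -2 + 104961/114305 = -123649/114305 ≈ -1.0817)
S - A = -19486 - 1*(-123649/114305) = -19486 + 123649/114305 = -2227223581/114305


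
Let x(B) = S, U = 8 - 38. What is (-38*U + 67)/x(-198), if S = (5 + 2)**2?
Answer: 1207/49 ≈ 24.633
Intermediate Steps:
U = -30
S = 49 (S = 7**2 = 49)
x(B) = 49
(-38*U + 67)/x(-198) = (-38*(-30) + 67)/49 = (1140 + 67)*(1/49) = 1207*(1/49) = 1207/49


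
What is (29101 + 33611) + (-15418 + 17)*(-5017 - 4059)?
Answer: 139842188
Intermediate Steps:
(29101 + 33611) + (-15418 + 17)*(-5017 - 4059) = 62712 - 15401*(-9076) = 62712 + 139779476 = 139842188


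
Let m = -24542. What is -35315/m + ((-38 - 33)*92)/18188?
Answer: 17214317/15941782 ≈ 1.0798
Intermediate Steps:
-35315/m + ((-38 - 33)*92)/18188 = -35315/(-24542) + ((-38 - 33)*92)/18188 = -35315*(-1/24542) - 71*92*(1/18188) = 5045/3506 - 6532*1/18188 = 5045/3506 - 1633/4547 = 17214317/15941782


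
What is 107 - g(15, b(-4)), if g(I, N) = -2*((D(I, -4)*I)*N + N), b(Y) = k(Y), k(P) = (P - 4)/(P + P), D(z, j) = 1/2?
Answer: 124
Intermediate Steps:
D(z, j) = ½
k(P) = (-4 + P)/(2*P) (k(P) = (-4 + P)/((2*P)) = (-4 + P)*(1/(2*P)) = (-4 + P)/(2*P))
b(Y) = (-4 + Y)/(2*Y)
g(I, N) = -2*N - I*N (g(I, N) = -2*((I/2)*N + N) = -2*(I*N/2 + N) = -2*(N + I*N/2) = -2*N - I*N)
107 - g(15, b(-4)) = 107 - (-1)*(½)*(-4 - 4)/(-4)*(2 + 15) = 107 - (-1)*(½)*(-¼)*(-8)*17 = 107 - (-1)*17 = 107 - 1*(-17) = 107 + 17 = 124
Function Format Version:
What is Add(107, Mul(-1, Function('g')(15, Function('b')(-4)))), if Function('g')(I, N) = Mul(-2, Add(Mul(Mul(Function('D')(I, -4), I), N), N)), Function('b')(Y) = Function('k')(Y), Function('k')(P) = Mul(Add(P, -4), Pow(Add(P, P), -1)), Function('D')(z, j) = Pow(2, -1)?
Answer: 124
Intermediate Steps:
Function('D')(z, j) = Rational(1, 2)
Function('k')(P) = Mul(Rational(1, 2), Pow(P, -1), Add(-4, P)) (Function('k')(P) = Mul(Add(-4, P), Pow(Mul(2, P), -1)) = Mul(Add(-4, P), Mul(Rational(1, 2), Pow(P, -1))) = Mul(Rational(1, 2), Pow(P, -1), Add(-4, P)))
Function('b')(Y) = Mul(Rational(1, 2), Pow(Y, -1), Add(-4, Y))
Function('g')(I, N) = Add(Mul(-2, N), Mul(-1, I, N)) (Function('g')(I, N) = Mul(-2, Add(Mul(Mul(Rational(1, 2), I), N), N)) = Mul(-2, Add(Mul(Rational(1, 2), I, N), N)) = Mul(-2, Add(N, Mul(Rational(1, 2), I, N))) = Add(Mul(-2, N), Mul(-1, I, N)))
Add(107, Mul(-1, Function('g')(15, Function('b')(-4)))) = Add(107, Mul(-1, Mul(-1, Mul(Rational(1, 2), Pow(-4, -1), Add(-4, -4)), Add(2, 15)))) = Add(107, Mul(-1, Mul(-1, Mul(Rational(1, 2), Rational(-1, 4), -8), 17))) = Add(107, Mul(-1, Mul(-1, 1, 17))) = Add(107, Mul(-1, -17)) = Add(107, 17) = 124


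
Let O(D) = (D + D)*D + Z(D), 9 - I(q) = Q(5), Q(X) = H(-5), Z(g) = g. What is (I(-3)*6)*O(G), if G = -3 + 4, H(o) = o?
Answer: 252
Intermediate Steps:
Q(X) = -5
I(q) = 14 (I(q) = 9 - 1*(-5) = 9 + 5 = 14)
G = 1
O(D) = D + 2*D**2 (O(D) = (D + D)*D + D = (2*D)*D + D = 2*D**2 + D = D + 2*D**2)
(I(-3)*6)*O(G) = (14*6)*(1*(1 + 2*1)) = 84*(1*(1 + 2)) = 84*(1*3) = 84*3 = 252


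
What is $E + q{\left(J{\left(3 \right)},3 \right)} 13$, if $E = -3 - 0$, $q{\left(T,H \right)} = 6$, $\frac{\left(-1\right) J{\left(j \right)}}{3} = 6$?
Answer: $75$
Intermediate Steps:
$J{\left(j \right)} = -18$ ($J{\left(j \right)} = \left(-3\right) 6 = -18$)
$E = -3$ ($E = -3 + 0 = -3$)
$E + q{\left(J{\left(3 \right)},3 \right)} 13 = -3 + 6 \cdot 13 = -3 + 78 = 75$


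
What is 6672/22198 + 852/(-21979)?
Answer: 63865596/243944921 ≈ 0.26180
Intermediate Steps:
6672/22198 + 852/(-21979) = 6672*(1/22198) + 852*(-1/21979) = 3336/11099 - 852/21979 = 63865596/243944921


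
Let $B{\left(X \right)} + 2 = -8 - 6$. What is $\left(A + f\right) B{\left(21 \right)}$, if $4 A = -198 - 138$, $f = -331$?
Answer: $6640$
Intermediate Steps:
$B{\left(X \right)} = -16$ ($B{\left(X \right)} = -2 - 14 = -16$)
$A = -84$ ($A = \frac{-198 - 138}{4} = \frac{1}{4} \left(-336\right) = -84$)
$\left(A + f\right) B{\left(21 \right)} = \left(-84 - 331\right) \left(-16\right) = \left(-415\right) \left(-16\right) = 6640$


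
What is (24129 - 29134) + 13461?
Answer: 8456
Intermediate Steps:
(24129 - 29134) + 13461 = -5005 + 13461 = 8456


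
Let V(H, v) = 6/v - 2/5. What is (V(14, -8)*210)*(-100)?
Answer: 24150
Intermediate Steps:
V(H, v) = -⅖ + 6/v (V(H, v) = 6/v - 2*⅕ = 6/v - ⅖ = -⅖ + 6/v)
(V(14, -8)*210)*(-100) = ((-⅖ + 6/(-8))*210)*(-100) = ((-⅖ + 6*(-⅛))*210)*(-100) = ((-⅖ - ¾)*210)*(-100) = -23/20*210*(-100) = -483/2*(-100) = 24150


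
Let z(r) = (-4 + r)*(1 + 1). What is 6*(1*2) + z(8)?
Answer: 20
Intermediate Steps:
z(r) = -8 + 2*r (z(r) = (-4 + r)*2 = -8 + 2*r)
6*(1*2) + z(8) = 6*(1*2) + (-8 + 2*8) = 6*2 + (-8 + 16) = 12 + 8 = 20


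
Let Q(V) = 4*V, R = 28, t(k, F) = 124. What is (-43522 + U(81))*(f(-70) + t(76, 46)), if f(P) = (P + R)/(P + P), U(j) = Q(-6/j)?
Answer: -730325893/135 ≈ -5.4098e+6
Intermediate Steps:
U(j) = -24/j (U(j) = 4*(-6/j) = -24/j)
f(P) = (28 + P)/(2*P) (f(P) = (P + 28)/(P + P) = (28 + P)/((2*P)) = (28 + P)*(1/(2*P)) = (28 + P)/(2*P))
(-43522 + U(81))*(f(-70) + t(76, 46)) = (-43522 - 24/81)*((1/2)*(28 - 70)/(-70) + 124) = (-43522 - 24*1/81)*((1/2)*(-1/70)*(-42) + 124) = (-43522 - 8/27)*(3/10 + 124) = -1175102/27*1243/10 = -730325893/135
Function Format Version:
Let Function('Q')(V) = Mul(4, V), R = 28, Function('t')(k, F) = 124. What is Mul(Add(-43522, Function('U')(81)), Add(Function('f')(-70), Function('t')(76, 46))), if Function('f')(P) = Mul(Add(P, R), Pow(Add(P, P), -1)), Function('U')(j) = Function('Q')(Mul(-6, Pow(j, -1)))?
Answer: Rational(-730325893, 135) ≈ -5.4098e+6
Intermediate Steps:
Function('U')(j) = Mul(-24, Pow(j, -1)) (Function('U')(j) = Mul(4, Mul(-6, Pow(j, -1))) = Mul(-24, Pow(j, -1)))
Function('f')(P) = Mul(Rational(1, 2), Pow(P, -1), Add(28, P)) (Function('f')(P) = Mul(Add(P, 28), Pow(Add(P, P), -1)) = Mul(Add(28, P), Pow(Mul(2, P), -1)) = Mul(Add(28, P), Mul(Rational(1, 2), Pow(P, -1))) = Mul(Rational(1, 2), Pow(P, -1), Add(28, P)))
Mul(Add(-43522, Function('U')(81)), Add(Function('f')(-70), Function('t')(76, 46))) = Mul(Add(-43522, Mul(-24, Pow(81, -1))), Add(Mul(Rational(1, 2), Pow(-70, -1), Add(28, -70)), 124)) = Mul(Add(-43522, Mul(-24, Rational(1, 81))), Add(Mul(Rational(1, 2), Rational(-1, 70), -42), 124)) = Mul(Add(-43522, Rational(-8, 27)), Add(Rational(3, 10), 124)) = Mul(Rational(-1175102, 27), Rational(1243, 10)) = Rational(-730325893, 135)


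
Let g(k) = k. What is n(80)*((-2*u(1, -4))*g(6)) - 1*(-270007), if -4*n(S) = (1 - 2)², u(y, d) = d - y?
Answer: 269992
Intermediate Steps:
n(S) = -¼ (n(S) = -(1 - 2)²/4 = -¼*(-1)² = -¼*1 = -¼)
n(80)*((-2*u(1, -4))*g(6)) - 1*(-270007) = -(-2*(-4 - 1*1))*6/4 - 1*(-270007) = -(-2*(-4 - 1))*6/4 + 270007 = -(-2*(-5))*6/4 + 270007 = -5*6/2 + 270007 = -¼*60 + 270007 = -15 + 270007 = 269992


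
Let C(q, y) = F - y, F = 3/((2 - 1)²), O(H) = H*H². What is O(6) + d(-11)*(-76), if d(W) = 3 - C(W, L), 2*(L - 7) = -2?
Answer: -240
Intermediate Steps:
L = 6 (L = 7 + (½)*(-2) = 7 - 1 = 6)
O(H) = H³
F = 3 (F = 3/(1²) = 3/1 = 3*1 = 3)
C(q, y) = 3 - y
d(W) = 6 (d(W) = 3 - (3 - 1*6) = 3 - (3 - 6) = 3 - 1*(-3) = 3 + 3 = 6)
O(6) + d(-11)*(-76) = 6³ + 6*(-76) = 216 - 456 = -240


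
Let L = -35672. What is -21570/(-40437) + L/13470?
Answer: -21331866/10086785 ≈ -2.1148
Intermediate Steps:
-21570/(-40437) + L/13470 = -21570/(-40437) - 35672/13470 = -21570*(-1/40437) - 35672*1/13470 = 7190/13479 - 17836/6735 = -21331866/10086785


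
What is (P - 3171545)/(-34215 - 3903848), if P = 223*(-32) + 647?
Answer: 3178034/3938063 ≈ 0.80700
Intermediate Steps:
P = -6489 (P = -7136 + 647 = -6489)
(P - 3171545)/(-34215 - 3903848) = (-6489 - 3171545)/(-34215 - 3903848) = -3178034/(-3938063) = -3178034*(-1/3938063) = 3178034/3938063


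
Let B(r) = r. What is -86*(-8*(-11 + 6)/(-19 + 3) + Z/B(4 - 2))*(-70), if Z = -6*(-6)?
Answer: 93310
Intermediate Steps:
Z = 36
-86*(-8*(-11 + 6)/(-19 + 3) + Z/B(4 - 2))*(-70) = -86*(-8*(-11 + 6)/(-19 + 3) + 36/(4 - 2))*(-70) = -86*(-8/((-16/(-5))) + 36/2)*(-70) = -86*(-8/((-16*(-⅕))) + 36*(½))*(-70) = -86*(-8/16/5 + 18)*(-70) = -86*(-8*5/16 + 18)*(-70) = -86*(-5/2 + 18)*(-70) = -86*31/2*(-70) = -1333*(-70) = 93310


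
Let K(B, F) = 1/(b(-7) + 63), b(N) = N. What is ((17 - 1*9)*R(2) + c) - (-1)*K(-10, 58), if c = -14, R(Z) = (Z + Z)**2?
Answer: 6385/56 ≈ 114.02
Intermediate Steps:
K(B, F) = 1/56 (K(B, F) = 1/(-7 + 63) = 1/56)
R(Z) = 4*Z**2 (R(Z) = (2*Z)**2 = 4*Z**2)
((17 - 1*9)*R(2) + c) - (-1)*K(-10, 58) = ((17 - 1*9)*(4*2**2) - 14) - (-1)/56 = ((17 - 9)*(4*4) - 14) - 1*(-1/56) = (8*16 - 14) + 1/56 = (128 - 14) + 1/56 = 114 + 1/56 = 6385/56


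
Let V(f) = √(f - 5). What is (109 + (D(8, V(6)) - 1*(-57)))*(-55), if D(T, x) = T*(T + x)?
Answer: -13090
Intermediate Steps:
V(f) = √(-5 + f)
(109 + (D(8, V(6)) - 1*(-57)))*(-55) = (109 + (8*(8 + √(-5 + 6)) - 1*(-57)))*(-55) = (109 + (8*(8 + √1) + 57))*(-55) = (109 + (8*(8 + 1) + 57))*(-55) = (109 + (8*9 + 57))*(-55) = (109 + (72 + 57))*(-55) = (109 + 129)*(-55) = 238*(-55) = -13090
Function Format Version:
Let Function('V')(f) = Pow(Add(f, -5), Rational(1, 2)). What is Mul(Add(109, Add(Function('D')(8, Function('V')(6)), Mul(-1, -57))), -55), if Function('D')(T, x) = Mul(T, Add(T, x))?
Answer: -13090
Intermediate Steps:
Function('V')(f) = Pow(Add(-5, f), Rational(1, 2))
Mul(Add(109, Add(Function('D')(8, Function('V')(6)), Mul(-1, -57))), -55) = Mul(Add(109, Add(Mul(8, Add(8, Pow(Add(-5, 6), Rational(1, 2)))), Mul(-1, -57))), -55) = Mul(Add(109, Add(Mul(8, Add(8, Pow(1, Rational(1, 2)))), 57)), -55) = Mul(Add(109, Add(Mul(8, Add(8, 1)), 57)), -55) = Mul(Add(109, Add(Mul(8, 9), 57)), -55) = Mul(Add(109, Add(72, 57)), -55) = Mul(Add(109, 129), -55) = Mul(238, -55) = -13090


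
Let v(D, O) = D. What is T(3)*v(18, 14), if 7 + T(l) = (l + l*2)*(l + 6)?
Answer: 1332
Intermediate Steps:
T(l) = -7 + 3*l*(6 + l) (T(l) = -7 + (l + l*2)*(l + 6) = -7 + (l + 2*l)*(6 + l) = -7 + (3*l)*(6 + l) = -7 + 3*l*(6 + l))
T(3)*v(18, 14) = (-7 + 3*3² + 18*3)*18 = (-7 + 3*9 + 54)*18 = (-7 + 27 + 54)*18 = 74*18 = 1332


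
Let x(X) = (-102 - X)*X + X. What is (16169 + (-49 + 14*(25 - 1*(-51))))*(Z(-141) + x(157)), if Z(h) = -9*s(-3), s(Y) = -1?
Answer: -695900448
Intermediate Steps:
x(X) = X + X*(-102 - X) (x(X) = X*(-102 - X) + X = X + X*(-102 - X))
Z(h) = 9 (Z(h) = -9*(-1) = 9)
(16169 + (-49 + 14*(25 - 1*(-51))))*(Z(-141) + x(157)) = (16169 + (-49 + 14*(25 - 1*(-51))))*(9 - 1*157*(101 + 157)) = (16169 + (-49 + 14*(25 + 51)))*(9 - 1*157*258) = (16169 + (-49 + 14*76))*(9 - 40506) = (16169 + (-49 + 1064))*(-40497) = (16169 + 1015)*(-40497) = 17184*(-40497) = -695900448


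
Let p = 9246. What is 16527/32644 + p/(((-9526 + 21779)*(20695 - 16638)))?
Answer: 821865954291/1622746983124 ≈ 0.50647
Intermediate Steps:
16527/32644 + p/(((-9526 + 21779)*(20695 - 16638))) = 16527/32644 + 9246/(((-9526 + 21779)*(20695 - 16638))) = 16527*(1/32644) + 9246/((12253*4057)) = 16527/32644 + 9246/49710421 = 821865954291/1622746983124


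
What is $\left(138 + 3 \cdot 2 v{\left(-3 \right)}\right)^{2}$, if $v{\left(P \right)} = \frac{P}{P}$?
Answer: $20736$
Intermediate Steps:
$v{\left(P \right)} = 1$
$\left(138 + 3 \cdot 2 v{\left(-3 \right)}\right)^{2} = \left(138 + 3 \cdot 2 \cdot 1\right)^{2} = \left(138 + 6 \cdot 1\right)^{2} = \left(138 + 6\right)^{2} = 144^{2} = 20736$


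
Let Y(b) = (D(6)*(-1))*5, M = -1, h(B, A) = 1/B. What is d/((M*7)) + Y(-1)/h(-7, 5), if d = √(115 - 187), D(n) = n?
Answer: 210 - 6*I*√2/7 ≈ 210.0 - 1.2122*I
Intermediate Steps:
Y(b) = -30 (Y(b) = (6*(-1))*5 = -6*5 = -30)
d = 6*I*√2 (d = √(-72) = 6*I*√2 ≈ 8.4853*I)
d/((M*7)) + Y(-1)/h(-7, 5) = (6*I*√2)/((-1*7)) - 30/(1/(-7)) = (6*I*√2)/(-7) - 30/(-⅐) = (6*I*√2)*(-⅐) - 30*(-7) = -6*I*√2/7 + 210 = 210 - 6*I*√2/7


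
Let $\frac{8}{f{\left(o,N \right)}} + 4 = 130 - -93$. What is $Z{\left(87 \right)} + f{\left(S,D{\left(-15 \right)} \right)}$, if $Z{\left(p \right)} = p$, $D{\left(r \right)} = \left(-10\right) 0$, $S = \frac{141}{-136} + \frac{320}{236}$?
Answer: $\frac{19061}{219} \approx 87.036$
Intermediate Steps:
$S = \frac{2561}{8024}$ ($S = 141 \left(- \frac{1}{136}\right) + 320 \cdot \frac{1}{236} = - \frac{141}{136} + \frac{80}{59} = \frac{2561}{8024} \approx 0.31917$)
$D{\left(r \right)} = 0$
$f{\left(o,N \right)} = \frac{8}{219}$ ($f{\left(o,N \right)} = \frac{8}{-4 + \left(130 - -93\right)} = \frac{8}{-4 + \left(130 + 93\right)} = \frac{8}{-4 + 223} = \frac{8}{219}$)
$Z{\left(87 \right)} + f{\left(S,D{\left(-15 \right)} \right)} = 87 + \frac{8}{219} = \frac{19061}{219}$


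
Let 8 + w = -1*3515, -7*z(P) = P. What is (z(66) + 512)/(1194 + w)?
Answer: -3518/16303 ≈ -0.21579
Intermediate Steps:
z(P) = -P/7
w = -3523 (w = -8 - 1*3515 = -8 - 3515 = -3523)
(z(66) + 512)/(1194 + w) = (-⅐*66 + 512)/(1194 - 3523) = (-66/7 + 512)/(-2329) = (3518/7)*(-1/2329) = -3518/16303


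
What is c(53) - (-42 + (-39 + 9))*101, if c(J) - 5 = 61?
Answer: 7338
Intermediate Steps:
c(J) = 66 (c(J) = 5 + 61 = 66)
c(53) - (-42 + (-39 + 9))*101 = 66 - (-42 + (-39 + 9))*101 = 66 - (-42 - 30)*101 = 66 - (-72)*101 = 66 - 1*(-7272) = 66 + 7272 = 7338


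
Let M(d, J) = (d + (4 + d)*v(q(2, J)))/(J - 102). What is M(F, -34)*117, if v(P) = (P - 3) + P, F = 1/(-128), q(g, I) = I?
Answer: 2122497/8704 ≈ 243.85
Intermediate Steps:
F = -1/128 ≈ -0.0078125
v(P) = -3 + 2*P (v(P) = (-3 + P) + P = -3 + 2*P)
M(d, J) = (d + (-3 + 2*J)*(4 + d))/(-102 + J) (M(d, J) = (d + (4 + d)*(-3 + 2*J))/(J - 102) = (d + (-3 + 2*J)*(4 + d))/(-102 + J))
M(F, -34)*117 = ((-12 - 1/128 + 8*(-34) - (-3 + 2*(-34))/128)/(-102 - 34))*117 = ((-12 - 1/128 - 272 - (-3 - 68)/128)/(-136))*117 = -(-12 - 1/128 - 272 - 1/128*(-71))/136*117 = -(-12 - 1/128 - 272 + 71/128)/136*117 = -1/136*(-18141/64)*117 = (18141/8704)*117 = 2122497/8704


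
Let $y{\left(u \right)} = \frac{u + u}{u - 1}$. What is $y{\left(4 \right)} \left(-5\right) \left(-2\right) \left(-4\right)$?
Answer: $- \frac{320}{3} \approx -106.67$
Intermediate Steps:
$y{\left(u \right)} = \frac{2 u}{-1 + u}$
$y{\left(4 \right)} \left(-5\right) \left(-2\right) \left(-4\right) = 2 \cdot 4 \frac{1}{-1 + 4} \left(-5\right) \left(-2\right) \left(-4\right) = 2 \cdot 4 \cdot \frac{1}{3} \cdot 10 \left(-4\right) = 2 \cdot 4 \cdot \frac{1}{3} \left(-40\right) = \frac{8}{3} \left(-40\right) = - \frac{320}{3}$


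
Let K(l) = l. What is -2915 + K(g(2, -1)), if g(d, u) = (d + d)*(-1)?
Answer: -2919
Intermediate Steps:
g(d, u) = -2*d (g(d, u) = (2*d)*(-1) = -2*d)
-2915 + K(g(2, -1)) = -2915 - 2*2 = -2915 - 4 = -2919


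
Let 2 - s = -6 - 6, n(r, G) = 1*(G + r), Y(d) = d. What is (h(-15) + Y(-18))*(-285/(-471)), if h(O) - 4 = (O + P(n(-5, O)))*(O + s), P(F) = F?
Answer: 1995/157 ≈ 12.707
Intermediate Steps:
n(r, G) = G + r
s = 14 (s = 2 - (-6 - 6) = 2 - 1*(-12) = 2 + 12 = 14)
h(O) = 4 + (-5 + 2*O)*(14 + O) (h(O) = 4 + (O + (O - 5))*(O + 14) = 4 + (O + (-5 + O))*(14 + O) = 4 + (-5 + 2*O)*(14 + O))
(h(-15) + Y(-18))*(-285/(-471)) = ((-66 + 2*(-15)**2 + 23*(-15)) - 18)*(-285/(-471)) = ((-66 + 2*225 - 345) - 18)*(-285*(-1/471)) = ((-66 + 450 - 345) - 18)*(95/157) = (39 - 18)*(95/157) = 21*(95/157) = 1995/157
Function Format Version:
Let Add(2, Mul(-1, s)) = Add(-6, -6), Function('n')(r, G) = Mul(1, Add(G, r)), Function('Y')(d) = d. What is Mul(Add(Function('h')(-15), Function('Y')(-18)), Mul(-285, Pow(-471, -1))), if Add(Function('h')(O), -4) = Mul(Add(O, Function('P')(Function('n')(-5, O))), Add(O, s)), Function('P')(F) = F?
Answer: Rational(1995, 157) ≈ 12.707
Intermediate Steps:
Function('n')(r, G) = Add(G, r)
s = 14 (s = Add(2, Mul(-1, Add(-6, -6))) = Add(2, Mul(-1, -12)) = Add(2, 12) = 14)
Function('h')(O) = Add(4, Mul(Add(-5, Mul(2, O)), Add(14, O))) (Function('h')(O) = Add(4, Mul(Add(O, Add(O, -5)), Add(O, 14))) = Add(4, Mul(Add(O, Add(-5, O)), Add(14, O))) = Add(4, Mul(Add(-5, Mul(2, O)), Add(14, O))))
Mul(Add(Function('h')(-15), Function('Y')(-18)), Mul(-285, Pow(-471, -1))) = Mul(Add(Add(-66, Mul(2, Pow(-15, 2)), Mul(23, -15)), -18), Mul(-285, Pow(-471, -1))) = Mul(Add(Add(-66, Mul(2, 225), -345), -18), Mul(-285, Rational(-1, 471))) = Mul(Add(Add(-66, 450, -345), -18), Rational(95, 157)) = Mul(Add(39, -18), Rational(95, 157)) = Mul(21, Rational(95, 157)) = Rational(1995, 157)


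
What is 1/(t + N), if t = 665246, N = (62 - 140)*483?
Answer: 1/627572 ≈ 1.5934e-6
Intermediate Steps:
N = -37674 (N = -78*483 = -37674)
1/(t + N) = 1/(665246 - 37674) = 1/627572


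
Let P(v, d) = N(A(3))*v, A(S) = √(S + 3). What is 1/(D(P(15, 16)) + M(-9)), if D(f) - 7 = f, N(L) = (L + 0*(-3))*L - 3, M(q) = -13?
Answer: 1/39 ≈ 0.025641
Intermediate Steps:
A(S) = √(3 + S)
N(L) = -3 + L² (N(L) = (L + 0)*L - 3 = L*L - 3 = L² - 3 = -3 + L²)
P(v, d) = 3*v (P(v, d) = (-3 + (√(3 + 3))²)*v = (-3 + (√6)²)*v = (-3 + 6)*v = 3*v)
D(f) = 7 + f
1/(D(P(15, 16)) + M(-9)) = 1/((7 + 3*15) - 13) = 1/((7 + 45) - 13) = 1/(52 - 13) = 1/39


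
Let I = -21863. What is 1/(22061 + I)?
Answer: 1/198 ≈ 0.0050505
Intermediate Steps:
1/(22061 + I) = 1/(22061 - 21863) = 1/198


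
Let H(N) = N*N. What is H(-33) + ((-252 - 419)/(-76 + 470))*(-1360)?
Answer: 670813/197 ≈ 3405.1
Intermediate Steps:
H(N) = N²
H(-33) + ((-252 - 419)/(-76 + 470))*(-1360) = (-33)² + ((-252 - 419)/(-76 + 470))*(-1360) = 1089 - 671/394*(-1360) = 1089 + 456280/197 = 670813/197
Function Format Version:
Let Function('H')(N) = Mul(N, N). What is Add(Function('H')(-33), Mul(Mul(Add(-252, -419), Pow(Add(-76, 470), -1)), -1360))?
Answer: Rational(670813, 197) ≈ 3405.1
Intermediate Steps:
Function('H')(N) = Pow(N, 2)
Add(Function('H')(-33), Mul(Mul(Add(-252, -419), Pow(Add(-76, 470), -1)), -1360)) = Add(Pow(-33, 2), Mul(Mul(Add(-252, -419), Pow(Add(-76, 470), -1)), -1360)) = Add(1089, Mul(Mul(-671, Pow(394, -1)), -1360)) = Add(1089, Mul(Mul(-671, Rational(1, 394)), -1360)) = Add(1089, Mul(Rational(-671, 394), -1360)) = Add(1089, Rational(456280, 197)) = Rational(670813, 197)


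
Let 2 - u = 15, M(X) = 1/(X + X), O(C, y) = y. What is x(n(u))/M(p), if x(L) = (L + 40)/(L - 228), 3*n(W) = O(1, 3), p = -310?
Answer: 25420/227 ≈ 111.98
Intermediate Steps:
M(X) = 1/(2*X)
u = -13 (u = 2 - 1*15 = 2 - 15 = -13)
n(W) = 1 (n(W) = (⅓)*3 = 1)
x(L) = (40 + L)/(-228 + L)
x(n(u))/M(p) = ((40 + 1)/(-228 + 1))/(((½)/(-310))) = (41/(-227))/(((½)*(-1/310))) = (-1/227*41)/(-1/620) = -41/227*(-620) = 25420/227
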